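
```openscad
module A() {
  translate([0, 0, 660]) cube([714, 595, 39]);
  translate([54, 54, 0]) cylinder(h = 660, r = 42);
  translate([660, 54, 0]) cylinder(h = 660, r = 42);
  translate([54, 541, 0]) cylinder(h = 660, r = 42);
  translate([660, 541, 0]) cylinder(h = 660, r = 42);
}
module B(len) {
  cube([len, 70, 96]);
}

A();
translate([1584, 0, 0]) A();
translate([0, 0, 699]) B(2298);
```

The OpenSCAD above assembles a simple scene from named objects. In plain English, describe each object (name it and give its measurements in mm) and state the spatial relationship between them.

A is a table: top 714 mm (x) × 595 mm (y), 39 mm thick, upper face at z = 699 mm, on four round legs of 84 mm diameter, each leg's bounding box inset 12 mm from the nearest pair of top edges, running from z = 0 to the bottom of the top.

B is a rectangular beam 2298 mm long (x), 70 mm deep (y), 96 mm thick (z).

The beam spans the tops of two tables placed 870 mm apart, resting at z = 699 mm.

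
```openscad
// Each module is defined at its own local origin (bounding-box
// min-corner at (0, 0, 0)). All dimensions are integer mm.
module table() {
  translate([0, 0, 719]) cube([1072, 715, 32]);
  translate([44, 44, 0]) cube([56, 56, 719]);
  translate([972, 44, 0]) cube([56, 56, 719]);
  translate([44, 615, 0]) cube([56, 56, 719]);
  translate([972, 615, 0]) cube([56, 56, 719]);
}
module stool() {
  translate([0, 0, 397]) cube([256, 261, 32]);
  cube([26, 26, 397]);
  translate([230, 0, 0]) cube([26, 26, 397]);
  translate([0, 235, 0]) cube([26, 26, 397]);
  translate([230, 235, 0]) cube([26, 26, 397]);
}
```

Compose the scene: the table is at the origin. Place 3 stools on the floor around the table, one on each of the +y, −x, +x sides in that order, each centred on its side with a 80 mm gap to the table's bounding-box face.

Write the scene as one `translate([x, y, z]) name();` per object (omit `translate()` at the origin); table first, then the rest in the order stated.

table();
translate([408, 795, 0]) stool();
translate([-336, 227, 0]) stool();
translate([1152, 227, 0]) stool();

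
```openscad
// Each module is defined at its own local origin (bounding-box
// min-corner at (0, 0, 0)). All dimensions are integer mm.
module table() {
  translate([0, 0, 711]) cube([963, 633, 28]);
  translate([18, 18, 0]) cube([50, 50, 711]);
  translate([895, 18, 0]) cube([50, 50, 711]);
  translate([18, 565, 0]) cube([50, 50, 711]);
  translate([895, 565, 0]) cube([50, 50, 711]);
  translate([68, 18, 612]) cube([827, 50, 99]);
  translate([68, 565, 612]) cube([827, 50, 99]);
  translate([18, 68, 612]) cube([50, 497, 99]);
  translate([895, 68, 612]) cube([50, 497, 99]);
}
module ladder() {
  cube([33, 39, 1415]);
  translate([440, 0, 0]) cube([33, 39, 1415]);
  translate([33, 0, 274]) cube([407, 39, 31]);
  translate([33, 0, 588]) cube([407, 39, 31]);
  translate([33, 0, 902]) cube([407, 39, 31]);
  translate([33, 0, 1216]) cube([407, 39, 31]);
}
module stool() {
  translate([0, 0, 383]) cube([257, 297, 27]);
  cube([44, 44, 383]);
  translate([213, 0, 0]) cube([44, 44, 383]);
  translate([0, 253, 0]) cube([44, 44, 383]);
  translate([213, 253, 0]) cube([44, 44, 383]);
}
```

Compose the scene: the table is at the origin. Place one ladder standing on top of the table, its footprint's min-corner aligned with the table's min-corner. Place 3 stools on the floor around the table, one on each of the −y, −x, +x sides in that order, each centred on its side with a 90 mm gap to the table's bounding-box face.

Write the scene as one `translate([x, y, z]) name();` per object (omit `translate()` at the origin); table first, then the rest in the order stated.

table();
translate([0, 0, 739]) ladder();
translate([353, -387, 0]) stool();
translate([-347, 168, 0]) stool();
translate([1053, 168, 0]) stool();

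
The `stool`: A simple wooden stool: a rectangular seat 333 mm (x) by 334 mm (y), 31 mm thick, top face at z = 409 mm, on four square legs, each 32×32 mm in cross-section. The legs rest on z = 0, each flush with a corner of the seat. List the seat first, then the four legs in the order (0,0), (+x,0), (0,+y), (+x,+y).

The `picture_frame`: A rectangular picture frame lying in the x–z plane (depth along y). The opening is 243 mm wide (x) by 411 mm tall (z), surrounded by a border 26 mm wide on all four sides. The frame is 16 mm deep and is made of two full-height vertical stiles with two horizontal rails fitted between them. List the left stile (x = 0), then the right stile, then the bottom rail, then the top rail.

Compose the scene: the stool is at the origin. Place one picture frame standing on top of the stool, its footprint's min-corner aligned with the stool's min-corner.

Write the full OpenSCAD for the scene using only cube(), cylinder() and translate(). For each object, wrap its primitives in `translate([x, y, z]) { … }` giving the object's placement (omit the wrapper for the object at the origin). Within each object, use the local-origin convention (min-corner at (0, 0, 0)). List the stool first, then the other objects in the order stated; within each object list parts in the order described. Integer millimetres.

translate([0, 0, 378]) cube([333, 334, 31]);
cube([32, 32, 378]);
translate([301, 0, 0]) cube([32, 32, 378]);
translate([0, 302, 0]) cube([32, 32, 378]);
translate([301, 302, 0]) cube([32, 32, 378]);
translate([0, 0, 409]) {
  cube([26, 16, 463]);
  translate([269, 0, 0]) cube([26, 16, 463]);
  translate([26, 0, 0]) cube([243, 16, 26]);
  translate([26, 0, 437]) cube([243, 16, 26]);
}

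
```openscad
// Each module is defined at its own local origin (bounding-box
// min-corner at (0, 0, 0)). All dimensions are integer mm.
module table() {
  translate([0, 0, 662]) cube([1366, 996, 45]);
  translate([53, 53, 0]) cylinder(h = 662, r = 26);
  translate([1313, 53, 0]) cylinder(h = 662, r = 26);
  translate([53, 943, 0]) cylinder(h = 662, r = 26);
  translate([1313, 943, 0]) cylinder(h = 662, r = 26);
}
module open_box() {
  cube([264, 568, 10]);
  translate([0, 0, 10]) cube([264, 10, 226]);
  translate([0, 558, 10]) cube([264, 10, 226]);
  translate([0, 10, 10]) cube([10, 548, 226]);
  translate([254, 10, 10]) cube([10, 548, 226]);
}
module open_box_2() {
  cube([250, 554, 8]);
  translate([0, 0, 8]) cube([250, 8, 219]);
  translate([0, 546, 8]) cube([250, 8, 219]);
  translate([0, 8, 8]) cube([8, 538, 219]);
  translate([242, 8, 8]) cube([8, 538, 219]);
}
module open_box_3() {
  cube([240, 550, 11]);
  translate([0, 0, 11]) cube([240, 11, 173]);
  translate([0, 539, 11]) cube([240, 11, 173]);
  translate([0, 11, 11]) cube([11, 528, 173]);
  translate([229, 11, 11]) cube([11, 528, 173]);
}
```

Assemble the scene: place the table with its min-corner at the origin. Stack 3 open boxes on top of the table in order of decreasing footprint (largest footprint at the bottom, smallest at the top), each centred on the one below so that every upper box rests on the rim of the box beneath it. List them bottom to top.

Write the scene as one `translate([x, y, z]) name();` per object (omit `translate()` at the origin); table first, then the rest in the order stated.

table();
translate([551, 214, 707]) open_box();
translate([558, 221, 943]) open_box_2();
translate([563, 223, 1170]) open_box_3();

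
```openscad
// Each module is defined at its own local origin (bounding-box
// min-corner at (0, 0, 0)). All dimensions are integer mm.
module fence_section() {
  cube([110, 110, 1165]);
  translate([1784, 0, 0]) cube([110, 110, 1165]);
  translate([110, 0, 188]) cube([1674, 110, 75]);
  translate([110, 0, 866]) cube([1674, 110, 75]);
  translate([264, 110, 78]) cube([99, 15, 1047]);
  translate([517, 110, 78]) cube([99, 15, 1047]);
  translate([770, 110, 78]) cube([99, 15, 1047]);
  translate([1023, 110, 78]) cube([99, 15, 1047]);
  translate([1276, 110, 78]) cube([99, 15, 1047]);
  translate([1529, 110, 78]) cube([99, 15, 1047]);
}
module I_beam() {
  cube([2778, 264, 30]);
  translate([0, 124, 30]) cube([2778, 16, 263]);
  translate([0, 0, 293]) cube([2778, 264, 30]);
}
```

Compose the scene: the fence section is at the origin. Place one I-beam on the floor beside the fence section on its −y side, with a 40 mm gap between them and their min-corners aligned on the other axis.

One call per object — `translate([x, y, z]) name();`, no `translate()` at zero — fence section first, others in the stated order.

fence_section();
translate([0, -304, 0]) I_beam();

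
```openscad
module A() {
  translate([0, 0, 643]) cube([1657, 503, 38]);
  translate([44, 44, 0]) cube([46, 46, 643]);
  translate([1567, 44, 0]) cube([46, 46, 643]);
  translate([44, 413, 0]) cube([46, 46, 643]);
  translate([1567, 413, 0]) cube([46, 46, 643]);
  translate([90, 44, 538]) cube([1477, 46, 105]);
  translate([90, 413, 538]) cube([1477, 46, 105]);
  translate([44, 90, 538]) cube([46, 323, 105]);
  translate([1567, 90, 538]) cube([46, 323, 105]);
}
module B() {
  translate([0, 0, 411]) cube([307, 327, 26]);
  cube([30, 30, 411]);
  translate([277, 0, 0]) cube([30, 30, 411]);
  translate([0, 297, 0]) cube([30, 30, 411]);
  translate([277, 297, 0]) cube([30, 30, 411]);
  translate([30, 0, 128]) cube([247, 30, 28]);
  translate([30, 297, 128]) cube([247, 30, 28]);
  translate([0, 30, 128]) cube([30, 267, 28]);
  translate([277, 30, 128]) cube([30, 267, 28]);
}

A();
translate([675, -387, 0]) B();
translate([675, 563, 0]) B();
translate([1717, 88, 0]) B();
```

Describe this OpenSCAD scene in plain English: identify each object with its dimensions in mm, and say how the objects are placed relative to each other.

A is a table: top 1657 mm (x) × 503 mm (y), 38 mm thick, upper face at z = 681 mm, on four 46×46 mm square legs, each inset 44 mm from the nearest pair of top edges, running from z = 0 to the bottom of the top. Four apron rails, 46 mm thick and 105 mm tall, run between adjacent legs with their top edges flush with the underside of the top and their outer faces flush with the legs' outer faces.

B is a four-legged stool. The seat is 307×327 mm, 26 mm thick, top at z = 437 mm. It stands on four square legs, each 30×30 mm in cross-section, from z = 0 to the seat underside, each flush with a corner of the seat. Four stretchers, 30 mm wide and 28 mm tall, connect adjacent legs with their undersides at z = 128 mm, each running between the inner faces of the legs it joins and aligned with the legs' outer faces on the other axis.

Three stools sit around the table at the −y, +y, +x sides.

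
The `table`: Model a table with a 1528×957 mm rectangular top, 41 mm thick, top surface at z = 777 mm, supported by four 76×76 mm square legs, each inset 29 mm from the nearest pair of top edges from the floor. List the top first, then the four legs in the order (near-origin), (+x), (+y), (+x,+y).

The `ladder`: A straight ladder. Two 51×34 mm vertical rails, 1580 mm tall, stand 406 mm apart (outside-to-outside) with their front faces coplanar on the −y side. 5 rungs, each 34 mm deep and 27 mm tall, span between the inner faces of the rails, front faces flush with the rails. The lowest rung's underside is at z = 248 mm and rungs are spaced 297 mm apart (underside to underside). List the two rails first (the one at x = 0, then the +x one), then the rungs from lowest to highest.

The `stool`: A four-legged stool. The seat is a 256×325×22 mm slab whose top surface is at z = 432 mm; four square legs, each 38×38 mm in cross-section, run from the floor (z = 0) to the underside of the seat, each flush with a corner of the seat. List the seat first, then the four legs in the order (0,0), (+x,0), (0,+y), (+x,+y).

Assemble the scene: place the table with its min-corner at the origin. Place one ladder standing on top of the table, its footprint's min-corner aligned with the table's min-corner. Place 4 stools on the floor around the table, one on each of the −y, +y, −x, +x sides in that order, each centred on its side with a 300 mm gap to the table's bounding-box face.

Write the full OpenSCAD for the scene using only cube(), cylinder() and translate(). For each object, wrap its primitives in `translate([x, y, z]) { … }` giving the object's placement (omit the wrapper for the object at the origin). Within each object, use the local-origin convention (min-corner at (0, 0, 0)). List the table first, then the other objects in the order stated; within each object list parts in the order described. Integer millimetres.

translate([0, 0, 736]) cube([1528, 957, 41]);
translate([29, 29, 0]) cube([76, 76, 736]);
translate([1423, 29, 0]) cube([76, 76, 736]);
translate([29, 852, 0]) cube([76, 76, 736]);
translate([1423, 852, 0]) cube([76, 76, 736]);
translate([0, 0, 777]) {
  cube([51, 34, 1580]);
  translate([355, 0, 0]) cube([51, 34, 1580]);
  translate([51, 0, 248]) cube([304, 34, 27]);
  translate([51, 0, 545]) cube([304, 34, 27]);
  translate([51, 0, 842]) cube([304, 34, 27]);
  translate([51, 0, 1139]) cube([304, 34, 27]);
  translate([51, 0, 1436]) cube([304, 34, 27]);
}
translate([636, -625, 0]) {
  translate([0, 0, 410]) cube([256, 325, 22]);
  cube([38, 38, 410]);
  translate([218, 0, 0]) cube([38, 38, 410]);
  translate([0, 287, 0]) cube([38, 38, 410]);
  translate([218, 287, 0]) cube([38, 38, 410]);
}
translate([636, 1257, 0]) {
  translate([0, 0, 410]) cube([256, 325, 22]);
  cube([38, 38, 410]);
  translate([218, 0, 0]) cube([38, 38, 410]);
  translate([0, 287, 0]) cube([38, 38, 410]);
  translate([218, 287, 0]) cube([38, 38, 410]);
}
translate([-556, 316, 0]) {
  translate([0, 0, 410]) cube([256, 325, 22]);
  cube([38, 38, 410]);
  translate([218, 0, 0]) cube([38, 38, 410]);
  translate([0, 287, 0]) cube([38, 38, 410]);
  translate([218, 287, 0]) cube([38, 38, 410]);
}
translate([1828, 316, 0]) {
  translate([0, 0, 410]) cube([256, 325, 22]);
  cube([38, 38, 410]);
  translate([218, 0, 0]) cube([38, 38, 410]);
  translate([0, 287, 0]) cube([38, 38, 410]);
  translate([218, 287, 0]) cube([38, 38, 410]);
}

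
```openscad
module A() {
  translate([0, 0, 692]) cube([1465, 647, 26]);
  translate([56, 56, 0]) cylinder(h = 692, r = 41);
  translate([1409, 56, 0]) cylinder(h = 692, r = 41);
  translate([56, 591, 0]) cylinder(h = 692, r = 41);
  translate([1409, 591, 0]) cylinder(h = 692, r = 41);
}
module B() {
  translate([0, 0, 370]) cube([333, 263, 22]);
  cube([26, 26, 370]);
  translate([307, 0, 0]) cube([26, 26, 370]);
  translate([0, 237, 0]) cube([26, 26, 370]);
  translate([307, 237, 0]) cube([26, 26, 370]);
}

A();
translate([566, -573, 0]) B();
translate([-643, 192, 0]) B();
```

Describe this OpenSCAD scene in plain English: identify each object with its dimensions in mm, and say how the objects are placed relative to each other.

A is a table with a 1465×647 mm rectangular top, 26 mm thick, top surface at z = 718 mm, supported by four round legs of 82 mm diameter, each leg's bounding box inset 15 mm from the nearest pair of top edges, running from the floor.

B is a four-legged stool. The seat is 333×263 mm, 22 mm thick, top at z = 392 mm. It stands on four square legs, each 26×26 mm in cross-section, from z = 0 to the seat underside, each flush with a corner of the seat.

Two stools sit around the table at the −y, −x sides.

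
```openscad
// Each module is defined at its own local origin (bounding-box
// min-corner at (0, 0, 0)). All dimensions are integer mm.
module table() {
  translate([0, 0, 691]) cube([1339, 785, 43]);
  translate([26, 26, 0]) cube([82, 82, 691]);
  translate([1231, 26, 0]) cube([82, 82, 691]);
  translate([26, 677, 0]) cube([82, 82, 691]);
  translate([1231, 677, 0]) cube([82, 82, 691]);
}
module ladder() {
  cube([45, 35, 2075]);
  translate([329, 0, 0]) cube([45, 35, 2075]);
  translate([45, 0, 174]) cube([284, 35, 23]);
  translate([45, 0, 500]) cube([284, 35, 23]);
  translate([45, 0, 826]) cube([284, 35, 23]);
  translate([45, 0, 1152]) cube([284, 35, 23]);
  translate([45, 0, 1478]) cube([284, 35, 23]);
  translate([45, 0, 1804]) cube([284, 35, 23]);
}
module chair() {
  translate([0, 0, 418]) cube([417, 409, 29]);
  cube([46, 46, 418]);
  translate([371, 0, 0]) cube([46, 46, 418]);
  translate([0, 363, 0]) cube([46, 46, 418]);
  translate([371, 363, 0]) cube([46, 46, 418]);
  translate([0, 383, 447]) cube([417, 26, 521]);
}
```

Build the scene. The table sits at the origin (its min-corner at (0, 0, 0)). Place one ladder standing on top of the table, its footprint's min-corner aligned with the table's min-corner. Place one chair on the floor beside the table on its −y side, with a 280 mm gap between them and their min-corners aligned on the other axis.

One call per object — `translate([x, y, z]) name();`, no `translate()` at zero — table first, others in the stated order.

table();
translate([0, 0, 734]) ladder();
translate([0, -689, 0]) chair();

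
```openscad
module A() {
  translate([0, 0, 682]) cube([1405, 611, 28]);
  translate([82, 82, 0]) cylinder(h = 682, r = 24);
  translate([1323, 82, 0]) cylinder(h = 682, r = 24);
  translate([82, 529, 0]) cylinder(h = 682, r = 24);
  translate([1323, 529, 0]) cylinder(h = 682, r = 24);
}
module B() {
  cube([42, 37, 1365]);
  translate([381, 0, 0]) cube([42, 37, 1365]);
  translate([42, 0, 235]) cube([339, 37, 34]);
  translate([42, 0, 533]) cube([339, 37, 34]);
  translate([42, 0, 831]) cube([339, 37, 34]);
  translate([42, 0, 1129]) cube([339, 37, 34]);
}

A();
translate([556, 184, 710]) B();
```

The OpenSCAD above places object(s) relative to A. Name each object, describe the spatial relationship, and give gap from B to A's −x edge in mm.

A is a table. B is a ladder. The ladder is on top of the table. The gap from the ladder to the table's −x edge is 556 mm.

The ladder's min-x is at 556; the table's min-x is 0; gap = 556 mm.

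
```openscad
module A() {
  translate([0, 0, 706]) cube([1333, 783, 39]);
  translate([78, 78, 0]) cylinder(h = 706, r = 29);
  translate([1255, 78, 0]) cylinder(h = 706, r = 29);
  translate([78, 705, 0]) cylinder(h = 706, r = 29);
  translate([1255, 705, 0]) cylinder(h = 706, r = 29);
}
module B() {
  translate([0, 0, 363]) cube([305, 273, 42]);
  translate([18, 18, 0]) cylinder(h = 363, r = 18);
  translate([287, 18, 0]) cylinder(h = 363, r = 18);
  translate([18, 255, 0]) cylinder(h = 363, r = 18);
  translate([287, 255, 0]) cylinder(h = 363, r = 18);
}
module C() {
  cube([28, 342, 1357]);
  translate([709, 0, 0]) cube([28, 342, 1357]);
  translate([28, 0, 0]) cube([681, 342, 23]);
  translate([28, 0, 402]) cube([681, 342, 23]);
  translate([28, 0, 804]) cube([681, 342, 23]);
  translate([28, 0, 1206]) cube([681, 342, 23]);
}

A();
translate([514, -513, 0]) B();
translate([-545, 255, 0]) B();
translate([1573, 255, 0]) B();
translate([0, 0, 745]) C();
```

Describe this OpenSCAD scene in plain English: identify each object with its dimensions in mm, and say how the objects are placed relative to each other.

A is a table with a 1333×783 mm rectangular top, 39 mm thick, top surface at z = 745 mm, supported by four round legs of 58 mm diameter, each leg's bounding box inset 49 mm from the nearest pair of top edges, running from the floor.

B is a four-legged stool. The seat is a 305×273×42 mm slab whose top surface is at z = 405 mm; four round legs, each 36 mm in diameter, run from the floor (z = 0) to the underside of the seat, each leg's axis is inset half a diameter from the nearest pair of seat edges (so the leg's bounding box is flush with the corner).

C is a bookshelf 737 mm wide overall, 342 mm deep and 1357 mm tall. The two sides are 28 mm thick vertical panels. 4 horizontal shelves of 23 mm thickness span between the inner faces of the sides; the lowest shelf sits on the floor and shelves are stacked with a clear vertical gap of 379 mm between each pair.

Three stools sit around the table at the −y, −x, +x sides. The bookshelf is on top of the table.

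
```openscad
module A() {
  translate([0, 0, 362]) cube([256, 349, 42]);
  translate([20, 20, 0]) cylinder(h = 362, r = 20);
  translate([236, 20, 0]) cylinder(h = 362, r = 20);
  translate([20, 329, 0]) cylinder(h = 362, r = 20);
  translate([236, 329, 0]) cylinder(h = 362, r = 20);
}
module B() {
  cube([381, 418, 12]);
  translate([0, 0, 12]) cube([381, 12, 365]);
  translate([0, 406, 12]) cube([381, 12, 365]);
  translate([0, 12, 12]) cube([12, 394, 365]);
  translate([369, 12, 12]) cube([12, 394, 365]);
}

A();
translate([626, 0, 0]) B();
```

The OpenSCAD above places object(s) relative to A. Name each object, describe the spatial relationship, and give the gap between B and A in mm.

The open box's nearest face is 370 mm from the stool's +x face.

A is a stool. B is an open box. The open box is on the floor beside the stool on its +x side. The gap between the open box and the stool is 370 mm.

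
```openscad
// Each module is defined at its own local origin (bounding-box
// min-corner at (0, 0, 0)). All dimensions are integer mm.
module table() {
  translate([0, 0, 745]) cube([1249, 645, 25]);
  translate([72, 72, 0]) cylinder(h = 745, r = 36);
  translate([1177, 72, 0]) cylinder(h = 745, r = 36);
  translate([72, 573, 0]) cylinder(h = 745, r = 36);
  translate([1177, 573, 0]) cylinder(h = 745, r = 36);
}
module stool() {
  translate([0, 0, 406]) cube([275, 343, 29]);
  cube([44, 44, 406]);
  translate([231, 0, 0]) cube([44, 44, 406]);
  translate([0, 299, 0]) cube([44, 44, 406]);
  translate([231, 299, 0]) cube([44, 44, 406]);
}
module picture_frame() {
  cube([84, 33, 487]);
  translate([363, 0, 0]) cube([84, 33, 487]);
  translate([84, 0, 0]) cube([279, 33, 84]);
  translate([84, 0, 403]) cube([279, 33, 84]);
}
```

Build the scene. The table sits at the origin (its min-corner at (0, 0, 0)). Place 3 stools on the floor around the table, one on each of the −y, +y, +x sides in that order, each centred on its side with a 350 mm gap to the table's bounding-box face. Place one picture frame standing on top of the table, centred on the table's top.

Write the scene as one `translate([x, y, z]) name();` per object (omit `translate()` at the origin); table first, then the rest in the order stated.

table();
translate([487, -693, 0]) stool();
translate([487, 995, 0]) stool();
translate([1599, 151, 0]) stool();
translate([401, 306, 770]) picture_frame();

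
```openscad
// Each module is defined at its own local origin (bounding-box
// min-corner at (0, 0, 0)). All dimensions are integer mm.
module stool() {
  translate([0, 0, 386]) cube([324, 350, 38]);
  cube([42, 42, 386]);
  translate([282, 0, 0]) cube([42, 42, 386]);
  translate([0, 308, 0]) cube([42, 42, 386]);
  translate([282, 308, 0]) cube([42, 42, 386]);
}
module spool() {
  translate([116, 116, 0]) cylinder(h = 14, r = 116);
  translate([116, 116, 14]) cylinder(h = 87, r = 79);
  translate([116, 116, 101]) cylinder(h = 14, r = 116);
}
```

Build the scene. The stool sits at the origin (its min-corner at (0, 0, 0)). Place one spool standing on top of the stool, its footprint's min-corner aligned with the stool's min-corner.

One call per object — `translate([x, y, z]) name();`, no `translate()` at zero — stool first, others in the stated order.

stool();
translate([0, 0, 424]) spool();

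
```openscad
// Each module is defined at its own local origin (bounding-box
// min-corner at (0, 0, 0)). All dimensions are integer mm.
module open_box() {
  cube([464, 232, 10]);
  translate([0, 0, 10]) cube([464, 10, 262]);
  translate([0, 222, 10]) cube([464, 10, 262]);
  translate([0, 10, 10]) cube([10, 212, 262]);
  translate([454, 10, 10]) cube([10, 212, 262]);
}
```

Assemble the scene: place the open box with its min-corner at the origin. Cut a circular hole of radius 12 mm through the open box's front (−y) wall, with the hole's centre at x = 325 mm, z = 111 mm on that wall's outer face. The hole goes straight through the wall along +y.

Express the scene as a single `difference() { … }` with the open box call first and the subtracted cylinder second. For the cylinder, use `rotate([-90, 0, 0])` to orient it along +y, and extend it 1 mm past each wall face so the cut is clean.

difference() {
  open_box();
  translate([325, -1, 111]) rotate([-90, 0, 0]) cylinder(h = 12, r = 12);
}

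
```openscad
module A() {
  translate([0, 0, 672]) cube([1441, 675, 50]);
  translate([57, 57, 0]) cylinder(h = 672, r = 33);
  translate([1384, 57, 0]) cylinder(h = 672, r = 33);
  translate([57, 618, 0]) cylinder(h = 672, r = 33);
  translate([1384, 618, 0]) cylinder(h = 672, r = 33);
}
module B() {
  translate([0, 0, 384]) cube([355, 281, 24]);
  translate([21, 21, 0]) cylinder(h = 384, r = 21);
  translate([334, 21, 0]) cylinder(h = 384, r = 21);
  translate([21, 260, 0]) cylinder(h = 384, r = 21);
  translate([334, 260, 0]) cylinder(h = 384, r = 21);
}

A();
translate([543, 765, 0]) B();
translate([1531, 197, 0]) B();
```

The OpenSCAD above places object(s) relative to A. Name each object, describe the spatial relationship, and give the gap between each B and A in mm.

A is a table. B is a stool. Two stools sit around the table at the +y, +x sides. The gap between each stool and the table is 90 mm.

Each stool's nearest face is 90 mm from the table's bounding box.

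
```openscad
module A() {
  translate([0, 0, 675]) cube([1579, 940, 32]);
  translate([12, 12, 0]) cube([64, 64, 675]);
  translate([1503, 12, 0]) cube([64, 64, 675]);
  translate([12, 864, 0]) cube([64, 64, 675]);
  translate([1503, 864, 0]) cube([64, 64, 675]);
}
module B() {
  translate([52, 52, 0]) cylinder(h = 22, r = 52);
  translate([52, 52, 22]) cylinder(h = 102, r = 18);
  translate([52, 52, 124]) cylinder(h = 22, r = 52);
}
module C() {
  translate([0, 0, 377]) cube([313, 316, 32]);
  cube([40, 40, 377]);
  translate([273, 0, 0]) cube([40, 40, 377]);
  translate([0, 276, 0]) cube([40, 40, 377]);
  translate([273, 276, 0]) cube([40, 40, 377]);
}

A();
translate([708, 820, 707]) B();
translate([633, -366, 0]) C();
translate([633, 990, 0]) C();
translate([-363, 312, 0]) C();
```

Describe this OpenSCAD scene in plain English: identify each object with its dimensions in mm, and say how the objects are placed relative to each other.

A is a table: top 1579 mm (x) × 940 mm (y), 32 mm thick, upper face at z = 707 mm, on four 64×64 mm square legs, each inset 12 mm from the nearest pair of top edges, running from z = 0 to the bottom of the top.

B is a spool: two coaxial disc flanges of radius 52 mm and thickness 22 mm, joined by a core cylinder of radius 18 mm and height 102 mm. The lower flange rests on z = 0 and the three cylinders share a vertical axis.

C is a four-legged stool. The seat is a 313×316×32 mm slab whose top surface is at z = 409 mm; four square legs, each 40×40 mm in cross-section, run from the floor (z = 0) to the underside of the seat, each flush with a corner of the seat.

The spool is on top of the table. Three stools sit around the table at the −y, +y, −x sides.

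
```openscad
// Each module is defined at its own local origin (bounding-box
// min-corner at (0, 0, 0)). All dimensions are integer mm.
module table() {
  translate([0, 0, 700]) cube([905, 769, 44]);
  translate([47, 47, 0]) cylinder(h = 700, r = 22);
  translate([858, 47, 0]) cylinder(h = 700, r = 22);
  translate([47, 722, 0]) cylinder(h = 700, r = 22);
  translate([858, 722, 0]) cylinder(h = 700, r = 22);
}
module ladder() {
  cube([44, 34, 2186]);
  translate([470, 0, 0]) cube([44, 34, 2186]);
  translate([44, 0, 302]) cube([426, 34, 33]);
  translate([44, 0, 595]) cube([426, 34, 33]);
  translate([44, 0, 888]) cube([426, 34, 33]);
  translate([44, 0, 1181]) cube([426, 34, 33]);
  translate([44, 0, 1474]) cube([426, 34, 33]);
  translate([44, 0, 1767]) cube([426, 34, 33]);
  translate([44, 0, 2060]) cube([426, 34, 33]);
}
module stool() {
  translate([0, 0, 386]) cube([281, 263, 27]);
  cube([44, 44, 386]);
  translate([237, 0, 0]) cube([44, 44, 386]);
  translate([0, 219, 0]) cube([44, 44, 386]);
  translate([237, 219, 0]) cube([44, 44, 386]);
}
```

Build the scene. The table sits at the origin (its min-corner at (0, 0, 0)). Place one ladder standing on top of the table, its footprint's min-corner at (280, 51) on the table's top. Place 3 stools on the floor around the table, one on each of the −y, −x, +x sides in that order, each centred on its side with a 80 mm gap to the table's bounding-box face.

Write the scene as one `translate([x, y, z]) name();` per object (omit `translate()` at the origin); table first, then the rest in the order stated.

table();
translate([280, 51, 744]) ladder();
translate([312, -343, 0]) stool();
translate([-361, 253, 0]) stool();
translate([985, 253, 0]) stool();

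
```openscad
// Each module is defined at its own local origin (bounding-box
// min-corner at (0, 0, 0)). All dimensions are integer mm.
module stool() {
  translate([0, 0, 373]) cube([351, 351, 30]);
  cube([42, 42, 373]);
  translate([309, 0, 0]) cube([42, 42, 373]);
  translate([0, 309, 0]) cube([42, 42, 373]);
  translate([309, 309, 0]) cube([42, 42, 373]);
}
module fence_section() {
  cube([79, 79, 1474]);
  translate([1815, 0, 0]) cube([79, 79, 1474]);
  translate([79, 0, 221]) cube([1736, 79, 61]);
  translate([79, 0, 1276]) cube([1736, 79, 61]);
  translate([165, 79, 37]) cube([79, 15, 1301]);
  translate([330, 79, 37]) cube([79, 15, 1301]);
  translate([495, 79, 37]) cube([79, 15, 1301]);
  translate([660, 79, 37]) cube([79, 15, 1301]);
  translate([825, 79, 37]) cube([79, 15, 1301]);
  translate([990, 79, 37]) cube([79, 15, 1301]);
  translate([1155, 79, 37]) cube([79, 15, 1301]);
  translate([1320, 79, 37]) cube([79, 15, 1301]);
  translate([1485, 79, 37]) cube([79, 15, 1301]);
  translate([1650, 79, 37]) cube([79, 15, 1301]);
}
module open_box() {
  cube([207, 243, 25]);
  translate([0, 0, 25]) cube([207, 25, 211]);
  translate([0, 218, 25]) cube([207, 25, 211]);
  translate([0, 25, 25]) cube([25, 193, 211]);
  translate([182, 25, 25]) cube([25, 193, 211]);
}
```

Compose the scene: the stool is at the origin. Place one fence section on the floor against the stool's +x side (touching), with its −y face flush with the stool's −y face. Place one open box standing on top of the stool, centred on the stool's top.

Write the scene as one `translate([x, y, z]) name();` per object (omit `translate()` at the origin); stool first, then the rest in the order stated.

stool();
translate([351, 0, 0]) fence_section();
translate([72, 54, 403]) open_box();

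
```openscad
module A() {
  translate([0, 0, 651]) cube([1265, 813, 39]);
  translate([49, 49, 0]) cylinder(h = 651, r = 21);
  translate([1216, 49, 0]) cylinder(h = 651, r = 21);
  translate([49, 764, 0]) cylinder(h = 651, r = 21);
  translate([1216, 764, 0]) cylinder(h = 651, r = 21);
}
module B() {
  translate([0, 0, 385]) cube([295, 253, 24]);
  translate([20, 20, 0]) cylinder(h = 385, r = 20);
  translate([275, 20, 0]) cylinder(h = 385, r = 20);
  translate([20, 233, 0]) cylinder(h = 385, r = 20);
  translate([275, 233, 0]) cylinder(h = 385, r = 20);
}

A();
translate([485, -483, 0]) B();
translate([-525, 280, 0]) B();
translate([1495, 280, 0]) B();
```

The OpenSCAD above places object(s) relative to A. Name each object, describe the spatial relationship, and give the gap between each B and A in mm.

Each stool's nearest face is 230 mm from the table's bounding box.

A is a table. B is a stool. Three stools sit around the table at the −y, −x, +x sides. The gap between each stool and the table is 230 mm.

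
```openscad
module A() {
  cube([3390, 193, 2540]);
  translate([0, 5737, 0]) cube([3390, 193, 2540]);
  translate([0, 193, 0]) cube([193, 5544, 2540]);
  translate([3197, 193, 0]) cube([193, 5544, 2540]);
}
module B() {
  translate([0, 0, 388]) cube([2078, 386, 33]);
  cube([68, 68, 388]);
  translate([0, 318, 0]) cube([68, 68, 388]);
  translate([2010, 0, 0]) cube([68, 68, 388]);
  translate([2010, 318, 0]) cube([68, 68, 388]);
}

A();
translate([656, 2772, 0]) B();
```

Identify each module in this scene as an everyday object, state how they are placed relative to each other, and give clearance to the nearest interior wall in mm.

Clearances: x = 463, y = 2579; minimum 463 mm.

A is a house frame. B is a bench. The bench sits inside the house frame, centred. The clearance to the nearest interior wall is 463 mm.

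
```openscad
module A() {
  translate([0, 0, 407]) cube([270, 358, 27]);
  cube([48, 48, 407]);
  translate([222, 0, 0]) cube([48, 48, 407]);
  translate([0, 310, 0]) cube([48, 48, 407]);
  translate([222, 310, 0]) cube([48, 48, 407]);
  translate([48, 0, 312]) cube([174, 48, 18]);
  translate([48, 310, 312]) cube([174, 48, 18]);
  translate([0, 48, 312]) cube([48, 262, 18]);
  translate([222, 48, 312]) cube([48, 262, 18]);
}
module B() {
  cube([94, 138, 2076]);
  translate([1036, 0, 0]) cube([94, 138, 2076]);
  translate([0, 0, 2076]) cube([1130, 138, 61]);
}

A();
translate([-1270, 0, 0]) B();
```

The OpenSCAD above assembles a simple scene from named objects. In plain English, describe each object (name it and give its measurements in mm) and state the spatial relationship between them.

A is a simple wooden stool: a rectangular seat 270 mm (x) by 358 mm (y), 27 mm thick, top face at z = 434 mm, on four square legs, each 48×48 mm in cross-section. The legs rest on z = 0, each flush with a corner of the seat. Four stretchers, 48 mm wide and 18 mm tall, connect adjacent legs with their undersides at z = 312 mm, each running between the inner faces of the legs it joins and aligned with the legs' outer faces on the other axis.

B is a door frame. The clear opening is 942 mm wide and 2076 mm high. Two 94 mm wide jambs, 138 mm deep, stand either side of the opening from the floor to the top of the opening. A 61 mm thick head sits across the top of both jambs, spanning the full outside width of the frame.

The door frame is on the floor beside the stool on its −x side.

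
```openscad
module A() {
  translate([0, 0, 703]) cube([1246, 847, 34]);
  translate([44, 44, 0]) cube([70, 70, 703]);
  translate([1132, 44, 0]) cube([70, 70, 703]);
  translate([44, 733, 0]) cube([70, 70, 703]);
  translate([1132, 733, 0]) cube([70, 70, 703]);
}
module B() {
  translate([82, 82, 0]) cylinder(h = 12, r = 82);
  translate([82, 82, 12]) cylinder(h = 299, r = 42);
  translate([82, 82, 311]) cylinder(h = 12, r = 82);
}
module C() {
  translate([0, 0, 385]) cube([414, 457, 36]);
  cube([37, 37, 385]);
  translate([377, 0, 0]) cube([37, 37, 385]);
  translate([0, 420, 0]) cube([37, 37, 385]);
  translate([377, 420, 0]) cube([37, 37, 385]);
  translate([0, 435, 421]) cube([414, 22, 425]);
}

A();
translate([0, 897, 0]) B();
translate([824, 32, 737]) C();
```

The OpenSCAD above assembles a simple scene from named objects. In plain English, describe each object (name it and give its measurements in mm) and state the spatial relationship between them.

A is a rectangular dining table. The top is 1246×847×34 mm with its upper surface at z = 737 mm. It stands on four 70×70 mm square legs, each inset 44 mm from the nearest pair of top edges, running from the floor to the underside of the top.

B is a spool: two coaxial disc flanges of radius 82 mm and thickness 12 mm, joined by a core cylinder of radius 42 mm and height 299 mm. The lower flange rests on z = 0 and the three cylinders share a vertical axis.

C is a chair. The seat is a 414×457×36 mm slab with its top at z = 421 mm, on four 37×37 mm corner legs (flush with the seat edges, standing on z = 0). A flat backrest 22 mm thick, 425 mm tall, spans the full seat width and rises from the seat top along its +y edge, rear face flush with the rear of the seat.

The spool is on the floor beside the table on its +y side. The chair is on top of the table.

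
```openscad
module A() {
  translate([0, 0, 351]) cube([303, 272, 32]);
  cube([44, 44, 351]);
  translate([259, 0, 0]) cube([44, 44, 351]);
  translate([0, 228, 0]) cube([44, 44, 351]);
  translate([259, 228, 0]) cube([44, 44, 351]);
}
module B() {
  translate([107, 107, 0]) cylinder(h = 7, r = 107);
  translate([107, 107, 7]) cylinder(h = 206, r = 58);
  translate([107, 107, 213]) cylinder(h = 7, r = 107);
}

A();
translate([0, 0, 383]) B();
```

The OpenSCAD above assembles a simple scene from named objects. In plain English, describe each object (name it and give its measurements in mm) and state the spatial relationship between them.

A is a four-legged stool. The seat is 303×272 mm, 32 mm thick, top at z = 383 mm. It stands on four square legs, each 44×44 mm in cross-section, from z = 0 to the seat underside, each flush with a corner of the seat.

B is a spool: two coaxial disc flanges of radius 107 mm and thickness 7 mm, joined by a core cylinder of radius 58 mm and height 206 mm. The lower flange rests on z = 0 and the three cylinders share a vertical axis.

The spool is on top of the stool.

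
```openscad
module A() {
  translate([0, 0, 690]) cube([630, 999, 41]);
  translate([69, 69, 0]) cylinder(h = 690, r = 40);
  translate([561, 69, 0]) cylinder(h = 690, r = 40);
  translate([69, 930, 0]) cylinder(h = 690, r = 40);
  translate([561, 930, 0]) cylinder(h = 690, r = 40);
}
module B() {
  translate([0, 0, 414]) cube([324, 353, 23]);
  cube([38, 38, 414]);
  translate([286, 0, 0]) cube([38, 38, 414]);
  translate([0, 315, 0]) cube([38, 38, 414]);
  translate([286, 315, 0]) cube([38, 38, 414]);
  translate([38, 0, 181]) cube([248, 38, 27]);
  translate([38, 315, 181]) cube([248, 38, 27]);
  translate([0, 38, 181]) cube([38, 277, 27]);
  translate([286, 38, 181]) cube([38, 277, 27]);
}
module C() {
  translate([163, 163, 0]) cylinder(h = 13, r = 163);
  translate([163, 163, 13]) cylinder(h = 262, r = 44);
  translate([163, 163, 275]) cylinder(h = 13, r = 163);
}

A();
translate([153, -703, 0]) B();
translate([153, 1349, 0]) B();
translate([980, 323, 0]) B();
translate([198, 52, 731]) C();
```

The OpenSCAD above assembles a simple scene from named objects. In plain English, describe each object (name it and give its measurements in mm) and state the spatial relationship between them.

A is a table: top 630 mm (x) × 999 mm (y), 41 mm thick, upper face at z = 731 mm, on four round legs of 80 mm diameter, each leg's bounding box inset 29 mm from the nearest pair of top edges, running from z = 0 to the bottom of the top.

B is a four-legged stool. The seat is 324×353 mm, 23 mm thick, top at z = 437 mm. It stands on four square legs, each 38×38 mm in cross-section, from z = 0 to the seat underside, each flush with a corner of the seat. Four stretchers, 38 mm wide and 27 mm tall, connect adjacent legs with their undersides at z = 181 mm, each running between the inner faces of the legs it joins and aligned with the legs' outer faces on the other axis.

C is a spool: two coaxial disc flanges of radius 163 mm and thickness 13 mm, joined by a core cylinder of radius 44 mm and height 262 mm. The lower flange rests on z = 0 and the three cylinders share a vertical axis.

Three stools sit around the table at the −y, +y, +x sides. The spool is on top of the table.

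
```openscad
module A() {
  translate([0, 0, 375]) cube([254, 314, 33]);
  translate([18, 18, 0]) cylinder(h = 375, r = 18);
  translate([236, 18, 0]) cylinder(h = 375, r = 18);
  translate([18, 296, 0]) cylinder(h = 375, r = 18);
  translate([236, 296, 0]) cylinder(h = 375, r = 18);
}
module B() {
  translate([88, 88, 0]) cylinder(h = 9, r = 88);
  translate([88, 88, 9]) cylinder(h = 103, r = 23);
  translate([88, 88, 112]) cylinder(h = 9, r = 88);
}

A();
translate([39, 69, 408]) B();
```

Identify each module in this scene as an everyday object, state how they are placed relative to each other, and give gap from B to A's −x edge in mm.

A is a stool. B is a spool. The spool is on top of the stool, centred. The gap from the spool to the stool's −x edge is 39 mm.

The spool's min-x is at 39; the stool's min-x is 0; gap = 39 mm.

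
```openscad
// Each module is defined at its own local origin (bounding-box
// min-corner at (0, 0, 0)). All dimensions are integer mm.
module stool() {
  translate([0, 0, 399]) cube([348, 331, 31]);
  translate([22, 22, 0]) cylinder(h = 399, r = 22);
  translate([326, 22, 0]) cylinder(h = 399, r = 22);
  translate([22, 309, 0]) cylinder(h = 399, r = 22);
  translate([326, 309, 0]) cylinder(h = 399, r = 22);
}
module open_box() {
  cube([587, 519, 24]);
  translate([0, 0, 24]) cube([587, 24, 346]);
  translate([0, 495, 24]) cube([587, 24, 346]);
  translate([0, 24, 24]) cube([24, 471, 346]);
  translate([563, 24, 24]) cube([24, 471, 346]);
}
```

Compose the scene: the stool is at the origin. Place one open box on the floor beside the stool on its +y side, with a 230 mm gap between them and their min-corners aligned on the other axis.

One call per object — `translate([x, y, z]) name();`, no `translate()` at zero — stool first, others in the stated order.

stool();
translate([0, 561, 0]) open_box();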